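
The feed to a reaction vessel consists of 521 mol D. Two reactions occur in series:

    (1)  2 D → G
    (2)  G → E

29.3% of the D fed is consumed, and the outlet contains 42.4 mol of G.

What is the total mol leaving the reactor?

445 mol

Conversion of D: D consumed = 2ξ₁ = 0.293 × 521 → ξ₁ = 76.33 mol.
G balance: n_G = 0 + 1ξ₁ − 1ξ₂ = 42.4 → ξ₂ = (1·76.33 − 42.4)/1 = 33.93 mol.
Outlet amounts (n = n₀ + Σ ν·ξ):
  D: 521 − 2(76.33) = 368.3
  G: 0 + 1(76.33) − 1(33.93) = 42.4
  E: 0 + 1(33.93) = 33.93
Total out = 368.3 + 42.4 + 33.93 = 444.7 mol.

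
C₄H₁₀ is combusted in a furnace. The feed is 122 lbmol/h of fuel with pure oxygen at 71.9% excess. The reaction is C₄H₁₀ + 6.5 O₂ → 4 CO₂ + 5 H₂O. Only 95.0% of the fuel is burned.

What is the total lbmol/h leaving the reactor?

Stoichiometric O₂ = 6.5 × 122 = 793 lbmol/h; O₂ fed = 793 × 1.719 = 1363 lbmol/h.
Fuel reacted = 0.95 × 122 → ξ = 115.9 lbmol/h.
Outlet (n = n₀ + ν ξ):
  C₄H₁₀: 122 − 1(115.9) = 6.1
  O₂: 1363 − 6.5(115.9) = 609.8
  CO₂: 0 + 4(115.9) = 463.6
  H₂O: 0 + 5(115.9) = 579.5
Total out = 6.1 + 609.8 + 463.6 + 579.5 = 1659 lbmol/h.

1660 lbmol/h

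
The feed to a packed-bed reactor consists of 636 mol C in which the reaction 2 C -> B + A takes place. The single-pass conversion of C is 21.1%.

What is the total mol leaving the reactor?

636 mol

C reacted = 0.211 × 636 = 134.2 mol; ν_C = −2, so ξ = 134.2/2 = 67.1 mol.
Outlet amounts (n = n₀ + ν ξ):
  C: 636 − 2(67.1) = 501.8
  B: 0 + 1(67.1) = 67.1
  A: 0 + 1(67.1) = 67.1
Total out = 501.8 + 67.1 + 67.1 = 636 mol.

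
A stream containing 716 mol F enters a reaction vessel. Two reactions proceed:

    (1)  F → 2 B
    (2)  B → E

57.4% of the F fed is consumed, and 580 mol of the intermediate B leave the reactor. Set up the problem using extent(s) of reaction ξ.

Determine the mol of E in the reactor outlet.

242 mol

Conversion of F: F consumed = 1ξ₁ = 0.574 × 716 → ξ₁ = 411 mol.
B balance: n_B = 0 + 2ξ₁ − 1ξ₂ = 580 → ξ₂ = (2·411 − 580)/1 = 242 mol.
Outlet amounts (n = n₀ + Σ ν·ξ):
  F: 716 − 1(411) = 305
  B: 0 + 2(411) − 1(242) = 580
  E: 0 + 1(242) = 242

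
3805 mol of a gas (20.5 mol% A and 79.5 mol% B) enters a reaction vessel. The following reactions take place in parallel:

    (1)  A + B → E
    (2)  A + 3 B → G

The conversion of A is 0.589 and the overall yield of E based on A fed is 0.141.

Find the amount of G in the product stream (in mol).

Yield of E: 1ξ₁ / 780 = 0.141 → ξ₁ = 110 mol.
Conversion of A: 1ξ₁ + 1ξ₂ = 0.589 × 780 = 459.4 → ξ₂ = 349.5 mol.
Outlet amounts (n = n₀ + Σ ν·ξ):
  A: 780 − 1(110) − 1(349.5) = 320.6
  B: 3025 − 1(110) − 3(349.5) = 1867
  E: 0 + 1(110) = 110
  G: 0 + 1(349.5) = 349.5

349 mol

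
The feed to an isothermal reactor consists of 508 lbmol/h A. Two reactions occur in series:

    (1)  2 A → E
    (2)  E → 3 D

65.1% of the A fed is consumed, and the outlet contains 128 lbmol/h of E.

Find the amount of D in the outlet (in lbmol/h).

112 lbmol/h

Conversion of A: A consumed = 2ξ₁ = 0.651 × 508 → ξ₁ = 165.4 lbmol/h.
E balance: n_E = 0 + 1ξ₁ − 1ξ₂ = 128 → ξ₂ = (1·165.4 − 128)/1 = 37.35 lbmol/h.
Outlet amounts (n = n₀ + Σ ν·ξ):
  A: 508 − 2(165.4) = 177.3
  E: 0 + 1(165.4) − 1(37.35) = 128
  D: 0 + 3(37.35) = 112.1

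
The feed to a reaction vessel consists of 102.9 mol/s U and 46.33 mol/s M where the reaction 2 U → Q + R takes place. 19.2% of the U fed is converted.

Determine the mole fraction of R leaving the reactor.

0.0662

U reacted = 0.192 × 102.9 = 19.76 mol/s; ν_U = −2, so ξ = 19.76/2 = 9.878 mol/s.
Outlet amounts (n = n₀ + ν ξ):
  U: 102.9 − 2(9.878) = 83.14
  Q: 0 + 1(9.878) = 9.878
  R: 0 + 1(9.878) = 9.878
  M: 46.33 (inert)
Total out = 149.2 mol/s; y_R = 9.878 / 149.2 = 0.0662.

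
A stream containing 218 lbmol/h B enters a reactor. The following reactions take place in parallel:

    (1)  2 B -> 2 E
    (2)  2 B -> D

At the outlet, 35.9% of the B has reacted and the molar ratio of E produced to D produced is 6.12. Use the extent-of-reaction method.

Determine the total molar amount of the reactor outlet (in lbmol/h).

208 lbmol/h

Conversion of B: B consumed = 0.359 × 218 = 78.26 lbmol/h = 2ξ₁ + 2ξ₂.
Selectivity: 2ξ₁ / (1ξ₂) = 6.12 → ξ₁ = 3.06 ξ₂.
Substitute: (2·3.06 + 2) ξ₂ = 78.26 → ξ₂ = 9.638 lbmol/h, ξ₁ = 29.49 lbmol/h.
Outlet amounts (n = n₀ + Σ ν·ξ):
  B: 218 − 2(29.49) − 2(9.638) = 139.7
  E: 0 + 2(29.49) = 58.99
  D: 0 + 1(9.638) = 9.638
Total out = 139.7 + 58.99 + 9.638 = 208.4 lbmol/h.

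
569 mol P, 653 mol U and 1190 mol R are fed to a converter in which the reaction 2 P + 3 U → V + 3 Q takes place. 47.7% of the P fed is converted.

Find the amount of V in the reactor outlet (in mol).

136 mol

P reacted = 0.477 × 569 = 271.4 mol; ν_P = −2, so ξ = 271.4/2 = 135.7 mol.
Outlet amounts (n = n₀ + ν ξ):
  P: 569 − 2(135.7) = 297.6
  U: 653 − 3(135.7) = 245.9
  V: 0 + 1(135.7) = 135.7
  Q: 0 + 3(135.7) = 407.1
  R: 1190 (inert)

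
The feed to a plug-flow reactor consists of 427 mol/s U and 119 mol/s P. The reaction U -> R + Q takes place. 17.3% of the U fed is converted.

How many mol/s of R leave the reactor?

U reacted = 0.173 × 427 = 73.87 mol/s; ν_U = −1, so ξ = 73.87/1 = 73.87 mol/s.
Outlet amounts (n = n₀ + ν ξ):
  U: 427 − 1(73.87) = 353.1
  R: 0 + 1(73.87) = 73.87
  Q: 0 + 1(73.87) = 73.87
  P: 119 (inert)

73.9 mol/s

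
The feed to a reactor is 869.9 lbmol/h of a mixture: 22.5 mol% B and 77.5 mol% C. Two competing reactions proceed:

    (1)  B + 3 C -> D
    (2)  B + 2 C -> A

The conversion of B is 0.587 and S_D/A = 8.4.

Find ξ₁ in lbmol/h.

Conversion of B: B consumed = 0.587 × 195.7 = 114.9 lbmol/h = 1ξ₁ + 1ξ₂.
Selectivity: 1ξ₁ / (1ξ₂) = 8.4 → ξ₁ = 8.4 ξ₂.
Substitute: (1·8.4 + 1) ξ₂ = 114.9 → ξ₂ = 12.22 lbmol/h, ξ₁ = 102.7 lbmol/h.
Outlet amounts (n = n₀ + Σ ν·ξ):
  B: 195.7 − 1(102.7) − 1(12.22) = 80.84
  C: 674.2 − 3(102.7) − 2(12.22) = 341.7
  D: 0 + 1(102.7) = 102.7
  A: 0 + 1(12.22) = 12.22

ξ₁ = 103 lbmol/h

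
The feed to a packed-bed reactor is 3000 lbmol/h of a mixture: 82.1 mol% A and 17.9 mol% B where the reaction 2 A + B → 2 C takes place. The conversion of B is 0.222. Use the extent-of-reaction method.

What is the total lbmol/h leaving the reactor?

2880 lbmol/h

B reacted = 0.222 × 537 = 119.2 lbmol/h; ν_B = −1, so ξ = 119.2/1 = 119.2 lbmol/h.
Outlet amounts (n = n₀ + ν ξ):
  A: 2463 − 2(119.2) = 2225
  B: 537 − 1(119.2) = 417.8
  C: 0 + 2(119.2) = 238.4
Total out = 2225 + 417.8 + 238.4 = 2881 lbmol/h.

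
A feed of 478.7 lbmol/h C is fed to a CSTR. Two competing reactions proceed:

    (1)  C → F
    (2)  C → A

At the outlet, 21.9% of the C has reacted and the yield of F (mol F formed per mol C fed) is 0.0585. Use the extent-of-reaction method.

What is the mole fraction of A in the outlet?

Yield of F: 1ξ₁ / 478.7 = 0.0585 → ξ₁ = 28 lbmol/h.
Conversion of C: 1ξ₁ + 1ξ₂ = 0.219 × 478.7 = 104.8 → ξ₂ = 76.83 lbmol/h.
Outlet amounts (n = n₀ + Σ ν·ξ):
  C: 478.7 − 1(28) − 1(76.83) = 373.9
  F: 0 + 1(28) = 28
  A: 0 + 1(76.83) = 76.83
Total out = 478.7 lbmol/h; y_A = 76.83 / 478.7 = 0.1605.

0.161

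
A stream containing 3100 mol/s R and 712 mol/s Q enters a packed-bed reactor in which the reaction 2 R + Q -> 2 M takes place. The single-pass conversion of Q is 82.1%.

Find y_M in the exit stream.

Q reacted = 0.821 × 712 = 584.6 mol/s; ν_Q = −1, so ξ = 584.6/1 = 584.6 mol/s.
Outlet amounts (n = n₀ + ν ξ):
  R: 3100 − 2(584.6) = 1931
  Q: 712 − 1(584.6) = 127.4
  M: 0 + 2(584.6) = 1169
Total out = 3227 mol/s; y_M = 1169 / 3227 = 0.3622.

0.362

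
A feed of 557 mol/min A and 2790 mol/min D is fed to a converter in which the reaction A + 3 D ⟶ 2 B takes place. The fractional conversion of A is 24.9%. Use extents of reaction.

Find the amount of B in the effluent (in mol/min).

277 mol/min

A reacted = 0.249 × 557 = 138.7 mol/min; ν_A = −1, so ξ = 138.7/1 = 138.7 mol/min.
Outlet amounts (n = n₀ + ν ξ):
  A: 557 − 1(138.7) = 418.3
  D: 2790 − 3(138.7) = 2374
  B: 0 + 2(138.7) = 277.4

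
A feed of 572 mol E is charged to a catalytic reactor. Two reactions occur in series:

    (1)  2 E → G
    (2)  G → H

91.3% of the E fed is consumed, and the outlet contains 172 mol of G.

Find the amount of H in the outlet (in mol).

89.1 mol

Conversion of E: E consumed = 2ξ₁ = 0.913 × 572 → ξ₁ = 261.1 mol.
G balance: n_G = 0 + 1ξ₁ − 1ξ₂ = 172 → ξ₂ = (1·261.1 − 172)/1 = 89.12 mol.
Outlet amounts (n = n₀ + Σ ν·ξ):
  E: 572 − 2(261.1) = 49.76
  G: 0 + 1(261.1) − 1(89.12) = 172
  H: 0 + 1(89.12) = 89.12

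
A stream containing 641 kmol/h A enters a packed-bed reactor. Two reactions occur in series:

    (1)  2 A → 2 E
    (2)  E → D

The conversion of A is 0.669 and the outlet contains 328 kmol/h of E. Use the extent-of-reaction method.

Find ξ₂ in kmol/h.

ξ₂ = 101 kmol/h

Conversion of A: A consumed = 2ξ₁ = 0.669 × 641 → ξ₁ = 214.4 kmol/h.
E balance: n_E = 0 + 2ξ₁ − 1ξ₂ = 328 → ξ₂ = (2·214.4 − 328)/1 = 100.8 kmol/h.
Outlet amounts (n = n₀ + Σ ν·ξ):
  A: 641 − 2(214.4) = 212.2
  E: 0 + 2(214.4) − 1(100.8) = 328
  D: 0 + 1(100.8) = 100.8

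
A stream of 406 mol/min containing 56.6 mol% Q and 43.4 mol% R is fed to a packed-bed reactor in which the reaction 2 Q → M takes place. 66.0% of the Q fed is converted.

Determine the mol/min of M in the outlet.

Q reacted = 0.66 × 229.8 = 151.7 mol/min; ν_Q = −2, so ξ = 151.7/2 = 75.83 mol/min.
Outlet amounts (n = n₀ + ν ξ):
  Q: 229.8 − 2(75.83) = 78.13
  M: 0 + 1(75.83) = 75.83
  R: 176.2 (inert)

75.8 mol/min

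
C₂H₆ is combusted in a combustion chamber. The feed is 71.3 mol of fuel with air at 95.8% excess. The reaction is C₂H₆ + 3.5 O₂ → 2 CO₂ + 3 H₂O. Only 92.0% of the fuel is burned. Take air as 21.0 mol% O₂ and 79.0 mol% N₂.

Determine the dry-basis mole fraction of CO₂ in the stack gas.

0.0587

Stoichiometric O₂ = 3.5 × 71.3 = 249.5 mol; O₂ fed = 249.5 × 1.958 = 488.6 mol.
N₂ fed = 488.6 × 79/21 = 1838 mol.
Fuel reacted = 0.92 × 71.3 → ξ = 65.6 mol.
Outlet (n = n₀ + ν ξ):
  C₂H₆: 71.3 − 1(65.6) = 5.704
  O₂: 488.6 − 3.5(65.6) = 259
  N₂: 1838 (inert)
  CO₂: 0 + 2(65.6) = 131.2
  H₂O: 0 + 3(65.6) = 196.8
Dry total = 2234 mol; y_CO₂ (dry) = 131.2 / 2234 = 0.05872.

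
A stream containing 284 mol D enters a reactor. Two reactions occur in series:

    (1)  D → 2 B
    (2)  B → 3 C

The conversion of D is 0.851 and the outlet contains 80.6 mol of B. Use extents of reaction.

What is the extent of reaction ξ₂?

Conversion of D: D consumed = 1ξ₁ = 0.851 × 284 → ξ₁ = 241.7 mol.
B balance: n_B = 0 + 2ξ₁ − 1ξ₂ = 80.6 → ξ₂ = (2·241.7 − 80.6)/1 = 402.8 mol.
Outlet amounts (n = n₀ + Σ ν·ξ):
  D: 284 − 1(241.7) = 42.32
  B: 0 + 2(241.7) − 1(402.8) = 80.6
  C: 0 + 3(402.8) = 1208

ξ₂ = 403 mol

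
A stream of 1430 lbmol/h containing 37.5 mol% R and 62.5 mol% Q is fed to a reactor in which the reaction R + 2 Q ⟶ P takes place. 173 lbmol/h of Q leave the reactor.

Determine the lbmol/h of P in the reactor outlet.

360 lbmol/h

For Q: n = n₀ − 2ξ → 173 = 893.8 − 2ξ, giving ξ = 360.4 lbmol/h.
Outlet amounts (n = n₀ + ν ξ):
  R: 536.2 − 1(360.4) = 175.9
  Q: 893.8 − 2(360.4) = 173
  P: 0 + 1(360.4) = 360.4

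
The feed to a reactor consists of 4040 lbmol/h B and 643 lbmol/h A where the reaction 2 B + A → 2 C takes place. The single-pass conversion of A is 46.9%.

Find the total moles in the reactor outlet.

4380 lbmol/h

A reacted = 0.469 × 643 = 301.6 lbmol/h; ν_A = −1, so ξ = 301.6/1 = 301.6 lbmol/h.
Outlet amounts (n = n₀ + ν ξ):
  B: 4040 − 2(301.6) = 3437
  A: 643 − 1(301.6) = 341.4
  C: 0 + 2(301.6) = 603.1
Total out = 3437 + 341.4 + 603.1 = 4381 lbmol/h.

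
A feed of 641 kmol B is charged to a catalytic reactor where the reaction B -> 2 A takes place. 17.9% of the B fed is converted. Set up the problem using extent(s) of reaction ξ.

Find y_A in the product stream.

0.304

B reacted = 0.179 × 641 = 114.7 kmol; ν_B = −1, so ξ = 114.7/1 = 114.7 kmol.
Outlet amounts (n = n₀ + ν ξ):
  B: 641 − 1(114.7) = 526.3
  A: 0 + 2(114.7) = 229.5
Total out = 755.7 kmol; y_A = 229.5 / 755.7 = 0.3036.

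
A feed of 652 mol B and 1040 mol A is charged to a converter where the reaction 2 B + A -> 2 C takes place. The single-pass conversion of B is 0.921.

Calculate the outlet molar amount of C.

600 mol

B reacted = 0.921 × 652 = 600.5 mol; ν_B = −2, so ξ = 600.5/2 = 300.2 mol.
Outlet amounts (n = n₀ + ν ξ):
  B: 652 − 2(300.2) = 51.51
  A: 1040 − 1(300.2) = 739.8
  C: 0 + 2(300.2) = 600.5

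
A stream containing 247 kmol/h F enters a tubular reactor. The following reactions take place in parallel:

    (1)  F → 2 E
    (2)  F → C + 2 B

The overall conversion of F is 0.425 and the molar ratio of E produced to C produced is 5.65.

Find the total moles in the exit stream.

Conversion of F: F consumed = 0.425 × 247 = 105 kmol/h = 1ξ₁ + 1ξ₂.
Selectivity: 2ξ₁ / (1ξ₂) = 5.65 → ξ₁ = 2.825 ξ₂.
Substitute: (1·2.825 + 1) ξ₂ = 105 → ξ₂ = 27.44 kmol/h, ξ₁ = 77.53 kmol/h.
Outlet amounts (n = n₀ + Σ ν·ξ):
  F: 247 − 1(77.53) − 1(27.44) = 142
  E: 0 + 2(77.53) = 155.1
  C: 0 + 1(27.44) = 27.44
  B: 0 + 2(27.44) = 54.89
Total out = 142 + 155.1 + 27.44 + 54.89 = 379.4 kmol/h.

379 kmol/h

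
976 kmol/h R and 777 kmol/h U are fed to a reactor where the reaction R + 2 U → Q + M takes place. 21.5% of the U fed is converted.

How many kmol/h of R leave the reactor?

U reacted = 0.215 × 777 = 167.1 kmol/h; ν_U = −2, so ξ = 167.1/2 = 83.53 kmol/h.
Outlet amounts (n = n₀ + ν ξ):
  R: 976 − 1(83.53) = 892.5
  U: 777 − 2(83.53) = 609.9
  Q: 0 + 1(83.53) = 83.53
  M: 0 + 1(83.53) = 83.53

892 kmol/h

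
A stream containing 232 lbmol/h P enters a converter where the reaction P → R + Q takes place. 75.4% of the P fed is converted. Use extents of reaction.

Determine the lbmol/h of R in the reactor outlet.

175 lbmol/h

P reacted = 0.754 × 232 = 174.9 lbmol/h; ν_P = −1, so ξ = 174.9/1 = 174.9 lbmol/h.
Outlet amounts (n = n₀ + ν ξ):
  P: 232 − 1(174.9) = 57.07
  R: 0 + 1(174.9) = 174.9
  Q: 0 + 1(174.9) = 174.9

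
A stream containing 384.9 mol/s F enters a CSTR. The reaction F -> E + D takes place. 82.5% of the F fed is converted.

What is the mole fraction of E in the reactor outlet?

0.452

F reacted = 0.825 × 384.9 = 317.5 mol/s; ν_F = −1, so ξ = 317.5/1 = 317.5 mol/s.
Outlet amounts (n = n₀ + ν ξ):
  F: 384.9 − 1(317.5) = 67.36
  E: 0 + 1(317.5) = 317.5
  D: 0 + 1(317.5) = 317.5
Total out = 702.4 mol/s; y_E = 317.5 / 702.4 = 0.4521.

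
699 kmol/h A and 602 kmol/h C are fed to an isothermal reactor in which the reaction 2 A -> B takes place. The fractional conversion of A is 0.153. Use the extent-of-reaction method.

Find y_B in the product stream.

0.0429

A reacted = 0.153 × 699 = 106.9 kmol/h; ν_A = −2, so ξ = 106.9/2 = 53.47 kmol/h.
Outlet amounts (n = n₀ + ν ξ):
  A: 699 − 2(53.47) = 592.1
  B: 0 + 1(53.47) = 53.47
  C: 602 (inert)
Total out = 1248 kmol/h; y_B = 53.47 / 1248 = 0.04286.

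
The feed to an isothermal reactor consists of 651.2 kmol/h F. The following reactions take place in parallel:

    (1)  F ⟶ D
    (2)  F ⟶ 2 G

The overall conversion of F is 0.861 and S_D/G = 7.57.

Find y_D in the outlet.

Conversion of F: F consumed = 0.861 × 651.2 = 560.7 kmol/h = 1ξ₁ + 1ξ₂.
Selectivity: 1ξ₁ / (2ξ₂) = 7.57 → ξ₁ = 15.14 ξ₂.
Substitute: (1·15.14 + 1) ξ₂ = 560.7 → ξ₂ = 34.74 kmol/h, ξ₁ = 525.9 kmol/h.
Outlet amounts (n = n₀ + Σ ν·ξ):
  F: 651.2 − 1(525.9) − 1(34.74) = 90.52
  D: 0 + 1(525.9) = 525.9
  G: 0 + 2(34.74) = 69.48
Total out = 685.9 kmol/h; y_D = 525.9 / 685.9 = 0.7668.

0.767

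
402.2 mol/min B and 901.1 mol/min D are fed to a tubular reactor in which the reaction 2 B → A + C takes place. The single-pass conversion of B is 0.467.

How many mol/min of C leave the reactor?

93.9 mol/min

B reacted = 0.467 × 402.2 = 187.8 mol/min; ν_B = −2, so ξ = 187.8/2 = 93.91 mol/min.
Outlet amounts (n = n₀ + ν ξ):
  B: 402.2 − 2(93.91) = 214.4
  A: 0 + 1(93.91) = 93.91
  C: 0 + 1(93.91) = 93.91
  D: 901.1 (inert)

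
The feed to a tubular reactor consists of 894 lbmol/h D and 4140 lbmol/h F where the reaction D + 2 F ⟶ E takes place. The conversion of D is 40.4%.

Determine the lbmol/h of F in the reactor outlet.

D reacted = 0.404 × 894 = 361.2 lbmol/h; ν_D = −1, so ξ = 361.2/1 = 361.2 lbmol/h.
Outlet amounts (n = n₀ + ν ξ):
  D: 894 − 1(361.2) = 532.8
  F: 4140 − 2(361.2) = 3418
  E: 0 + 1(361.2) = 361.2

3420 lbmol/h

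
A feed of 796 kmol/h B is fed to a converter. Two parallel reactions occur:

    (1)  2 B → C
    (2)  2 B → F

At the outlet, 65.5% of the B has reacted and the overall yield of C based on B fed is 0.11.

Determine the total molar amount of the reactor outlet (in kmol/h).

535 kmol/h

Yield of C: 1ξ₁ / 796 = 0.11 → ξ₁ = 87.56 kmol/h.
Conversion of B: 2ξ₁ + 2ξ₂ = 0.655 × 796 = 521.4 → ξ₂ = 173.1 kmol/h.
Outlet amounts (n = n₀ + Σ ν·ξ):
  B: 796 − 2(87.56) − 2(173.1) = 274.6
  C: 0 + 1(87.56) = 87.56
  F: 0 + 1(173.1) = 173.1
Total out = 274.6 + 87.56 + 173.1 = 535.3 kmol/h.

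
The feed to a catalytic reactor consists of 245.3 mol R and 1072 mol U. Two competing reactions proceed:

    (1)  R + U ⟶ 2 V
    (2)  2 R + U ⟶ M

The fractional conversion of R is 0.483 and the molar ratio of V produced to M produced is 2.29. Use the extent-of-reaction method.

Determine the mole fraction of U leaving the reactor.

0.798

Conversion of R: R consumed = 0.483 × 245.3 = 118.5 mol = 1ξ₁ + 2ξ₂.
Selectivity: 2ξ₁ / (1ξ₂) = 2.29 → ξ₁ = 1.145 ξ₂.
Substitute: (1·1.145 + 2) ξ₂ = 118.5 → ξ₂ = 37.67 mol, ξ₁ = 43.13 mol.
Outlet amounts (n = n₀ + Σ ν·ξ):
  R: 245.3 − 1(43.13) − 2(37.67) = 126.8
  U: 1072 − 1(43.13) − 1(37.67) = 991.2
  V: 0 + 2(43.13) = 86.27
  M: 0 + 1(37.67) = 37.67
Total out = 1242 mol; y_U = 991.2 / 1242 = 0.7981.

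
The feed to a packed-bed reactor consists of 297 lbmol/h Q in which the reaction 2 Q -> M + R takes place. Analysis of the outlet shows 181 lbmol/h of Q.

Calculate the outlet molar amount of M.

For Q: n = n₀ − 2ξ → 181 = 297 − 2ξ, giving ξ = 58 lbmol/h.
Outlet amounts (n = n₀ + ν ξ):
  Q: 297 − 2(58) = 181
  M: 0 + 1(58) = 58
  R: 0 + 1(58) = 58

58 lbmol/h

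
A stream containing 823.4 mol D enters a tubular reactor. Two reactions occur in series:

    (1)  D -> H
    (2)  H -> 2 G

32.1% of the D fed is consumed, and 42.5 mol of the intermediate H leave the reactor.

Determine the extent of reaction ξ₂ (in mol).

Conversion of D: D consumed = 1ξ₁ = 0.321 × 823.4 → ξ₁ = 264.3 mol.
H balance: n_H = 0 + 1ξ₁ − 1ξ₂ = 42.5 → ξ₂ = (1·264.3 − 42.5)/1 = 221.8 mol.
Outlet amounts (n = n₀ + Σ ν·ξ):
  D: 823.4 − 1(264.3) = 559.1
  H: 0 + 1(264.3) − 1(221.8) = 42.5
  G: 0 + 2(221.8) = 443.6

ξ₂ = 222 mol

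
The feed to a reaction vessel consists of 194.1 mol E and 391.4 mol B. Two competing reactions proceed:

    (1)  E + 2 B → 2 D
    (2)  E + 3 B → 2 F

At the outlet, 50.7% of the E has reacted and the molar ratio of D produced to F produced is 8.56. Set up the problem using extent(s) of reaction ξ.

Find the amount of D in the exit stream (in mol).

Conversion of E: E consumed = 0.507 × 194.1 = 98.41 mol = 1ξ₁ + 1ξ₂.
Selectivity: 2ξ₁ / (2ξ₂) = 8.56 → ξ₁ = 8.56 ξ₂.
Substitute: (1·8.56 + 1) ξ₂ = 98.41 → ξ₂ = 10.29 mol, ξ₁ = 88.11 mol.
Outlet amounts (n = n₀ + Σ ν·ξ):
  E: 194.1 − 1(88.11) − 1(10.29) = 95.69
  B: 391.4 − 2(88.11) − 3(10.29) = 184.3
  D: 0 + 2(88.11) = 176.2
  F: 0 + 2(10.29) = 20.59

176 mol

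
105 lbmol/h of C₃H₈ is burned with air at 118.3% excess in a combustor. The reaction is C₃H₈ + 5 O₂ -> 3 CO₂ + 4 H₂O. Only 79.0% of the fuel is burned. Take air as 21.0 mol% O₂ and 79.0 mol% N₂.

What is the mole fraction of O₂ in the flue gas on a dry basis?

0.138

Stoichiometric O₂ = 5 × 105 = 525 lbmol/h; O₂ fed = 525 × 2.183 = 1146 lbmol/h.
N₂ fed = 1146 × 79/21 = 4311 lbmol/h.
Fuel reacted = 0.79 × 105 → ξ = 82.95 lbmol/h.
Outlet (n = n₀ + ν ξ):
  C₃H₈: 105 − 1(82.95) = 22.05
  O₂: 1146 − 5(82.95) = 731.3
  N₂: 4311 (inert)
  CO₂: 0 + 3(82.95) = 248.9
  H₂O: 0 + 4(82.95) = 331.8
Dry total = 5314 lbmol/h; y_O₂ (dry) = 731.3 / 5314 = 0.1376.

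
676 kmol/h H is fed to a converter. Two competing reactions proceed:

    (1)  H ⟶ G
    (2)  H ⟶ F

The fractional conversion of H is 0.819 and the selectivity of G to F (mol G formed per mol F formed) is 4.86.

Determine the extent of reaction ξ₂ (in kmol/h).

Conversion of H: H consumed = 0.819 × 676 = 553.6 kmol/h = 1ξ₁ + 1ξ₂.
Selectivity: 1ξ₁ / (1ξ₂) = 4.86 → ξ₁ = 4.86 ξ₂.
Substitute: (1·4.86 + 1) ξ₂ = 553.6 → ξ₂ = 94.48 kmol/h, ξ₁ = 459.2 kmol/h.
Outlet amounts (n = n₀ + Σ ν·ξ):
  H: 676 − 1(459.2) − 1(94.48) = 122.4
  G: 0 + 1(459.2) = 459.2
  F: 0 + 1(94.48) = 94.48

ξ₂ = 94.5 kmol/h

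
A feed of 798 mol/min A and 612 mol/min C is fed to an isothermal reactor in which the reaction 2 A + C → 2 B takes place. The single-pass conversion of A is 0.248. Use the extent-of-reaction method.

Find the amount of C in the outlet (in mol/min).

513 mol/min

A reacted = 0.248 × 798 = 197.9 mol/min; ν_A = −2, so ξ = 197.9/2 = 98.95 mol/min.
Outlet amounts (n = n₀ + ν ξ):
  A: 798 − 2(98.95) = 600.1
  C: 612 − 1(98.95) = 513
  B: 0 + 2(98.95) = 197.9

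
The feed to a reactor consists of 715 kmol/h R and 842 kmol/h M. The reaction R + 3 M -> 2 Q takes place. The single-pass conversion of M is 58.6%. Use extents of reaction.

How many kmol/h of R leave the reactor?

551 kmol/h

M reacted = 0.586 × 842 = 493.4 kmol/h; ν_M = −3, so ξ = 493.4/3 = 164.5 kmol/h.
Outlet amounts (n = n₀ + ν ξ):
  R: 715 − 1(164.5) = 550.5
  M: 842 − 3(164.5) = 348.6
  Q: 0 + 2(164.5) = 328.9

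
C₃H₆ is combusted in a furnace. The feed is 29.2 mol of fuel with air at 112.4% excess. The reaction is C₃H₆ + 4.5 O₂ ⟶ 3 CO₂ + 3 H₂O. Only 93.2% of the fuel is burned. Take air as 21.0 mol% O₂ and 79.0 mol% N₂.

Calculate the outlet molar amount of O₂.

Stoichiometric O₂ = 4.5 × 29.2 = 131.4 mol; O₂ fed = 131.4 × 2.124 = 279.1 mol.
N₂ fed = 279.1 × 79/21 = 1050 mol.
Fuel reacted = 0.932 × 29.2 → ξ = 27.21 mol.
Outlet (n = n₀ + ν ξ):
  C₃H₆: 29.2 − 1(27.21) = 1.986
  O₂: 279.1 − 4.5(27.21) = 156.6
  N₂: 1050 (inert)
  CO₂: 0 + 3(27.21) = 81.64
  H₂O: 0 + 3(27.21) = 81.64

157 mol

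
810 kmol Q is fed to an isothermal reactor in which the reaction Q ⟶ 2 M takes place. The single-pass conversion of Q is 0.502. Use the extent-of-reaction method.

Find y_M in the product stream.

Q reacted = 0.502 × 810 = 406.6 kmol; ν_Q = −1, so ξ = 406.6/1 = 406.6 kmol.
Outlet amounts (n = n₀ + ν ξ):
  Q: 810 − 1(406.6) = 403.4
  M: 0 + 2(406.6) = 813.2
Total out = 1217 kmol; y_M = 813.2 / 1217 = 0.6684.

0.668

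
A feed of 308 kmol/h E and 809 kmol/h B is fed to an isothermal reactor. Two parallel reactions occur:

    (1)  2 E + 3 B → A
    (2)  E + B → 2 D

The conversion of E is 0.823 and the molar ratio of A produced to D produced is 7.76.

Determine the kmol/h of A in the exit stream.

123 kmol/h

Conversion of E: E consumed = 0.823 × 308 = 253.5 kmol/h = 2ξ₁ + 1ξ₂.
Selectivity: 1ξ₁ / (2ξ₂) = 7.76 → ξ₁ = 15.52 ξ₂.
Substitute: (2·15.52 + 1) ξ₂ = 253.5 → ξ₂ = 7.911 kmol/h, ξ₁ = 122.8 kmol/h.
Outlet amounts (n = n₀ + Σ ν·ξ):
  E: 308 − 2(122.8) − 1(7.911) = 54.52
  B: 809 − 3(122.8) − 1(7.911) = 432.7
  A: 0 + 1(122.8) = 122.8
  D: 0 + 2(7.911) = 15.82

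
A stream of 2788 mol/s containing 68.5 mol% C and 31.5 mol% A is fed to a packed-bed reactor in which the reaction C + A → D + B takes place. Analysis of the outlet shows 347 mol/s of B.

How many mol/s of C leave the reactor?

1560 mol/s

For B: n = n₀ + 1ξ → 347 = 0 + 1ξ, giving ξ = 347 mol/s.
Outlet amounts (n = n₀ + ν ξ):
  C: 1910 − 1(347) = 1563
  A: 878.2 − 1(347) = 531.2
  D: 0 + 1(347) = 347
  B: 0 + 1(347) = 347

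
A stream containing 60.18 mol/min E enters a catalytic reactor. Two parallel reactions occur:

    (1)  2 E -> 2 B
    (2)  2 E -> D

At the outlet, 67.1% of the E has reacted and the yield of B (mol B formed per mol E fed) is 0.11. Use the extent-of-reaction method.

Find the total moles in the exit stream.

Yield of B: 2ξ₁ / 60.18 = 0.11 → ξ₁ = 3.31 mol/min.
Conversion of E: 2ξ₁ + 2ξ₂ = 0.671 × 60.18 = 40.38 → ξ₂ = 16.88 mol/min.
Outlet amounts (n = n₀ + Σ ν·ξ):
  E: 60.18 − 2(3.31) − 2(16.88) = 19.8
  B: 0 + 2(3.31) = 6.62
  D: 0 + 1(16.88) = 16.88
Total out = 19.8 + 6.62 + 16.88 = 43.3 mol/min.

43.3 mol/min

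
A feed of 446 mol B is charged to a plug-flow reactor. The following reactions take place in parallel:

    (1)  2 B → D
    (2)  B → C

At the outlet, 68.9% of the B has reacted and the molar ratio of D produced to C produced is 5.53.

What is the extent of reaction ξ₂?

ξ₂ = 25.5 mol

Conversion of B: B consumed = 0.689 × 446 = 307.3 mol = 2ξ₁ + 1ξ₂.
Selectivity: 1ξ₁ / (1ξ₂) = 5.53 → ξ₁ = 5.53 ξ₂.
Substitute: (2·5.53 + 1) ξ₂ = 307.3 → ξ₂ = 25.48 mol, ξ₁ = 140.9 mol.
Outlet amounts (n = n₀ + Σ ν·ξ):
  B: 446 − 2(140.9) − 1(25.48) = 138.7
  D: 0 + 1(140.9) = 140.9
  C: 0 + 1(25.48) = 25.48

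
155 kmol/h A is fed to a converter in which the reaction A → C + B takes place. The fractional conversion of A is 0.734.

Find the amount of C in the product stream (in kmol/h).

A reacted = 0.734 × 155 = 113.8 kmol/h; ν_A = −1, so ξ = 113.8/1 = 113.8 kmol/h.
Outlet amounts (n = n₀ + ν ξ):
  A: 155 − 1(113.8) = 41.23
  C: 0 + 1(113.8) = 113.8
  B: 0 + 1(113.8) = 113.8

114 kmol/h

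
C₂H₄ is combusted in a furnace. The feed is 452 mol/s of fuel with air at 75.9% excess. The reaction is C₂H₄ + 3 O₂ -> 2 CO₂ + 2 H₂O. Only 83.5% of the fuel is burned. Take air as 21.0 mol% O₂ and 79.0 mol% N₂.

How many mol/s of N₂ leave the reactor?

Stoichiometric O₂ = 3 × 452 = 1356 mol/s; O₂ fed = 1356 × 1.759 = 2385 mol/s.
N₂ fed = 2385 × 79/21 = 8973 mol/s.
Fuel reacted = 0.835 × 452 → ξ = 377.4 mol/s.
Outlet (n = n₀ + ν ξ):
  C₂H₄: 452 − 1(377.4) = 74.58
  O₂: 2385 − 3(377.4) = 1253
  N₂: 8973 (inert)
  CO₂: 0 + 2(377.4) = 754.8
  H₂O: 0 + 2(377.4) = 754.8

8970 mol/s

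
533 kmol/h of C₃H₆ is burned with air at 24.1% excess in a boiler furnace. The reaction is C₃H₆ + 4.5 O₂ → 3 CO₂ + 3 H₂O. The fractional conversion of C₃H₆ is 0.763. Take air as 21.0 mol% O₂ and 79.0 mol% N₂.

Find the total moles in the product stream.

14900 kmol/h

Stoichiometric O₂ = 4.5 × 533 = 2398 kmol/h; O₂ fed = 2398 × 1.241 = 2977 kmol/h.
N₂ fed = 2977 × 79/21 = 11200 kmol/h.
Fuel reacted = 0.763 × 533 → ξ = 406.7 kmol/h.
Outlet (n = n₀ + ν ξ):
  C₃H₆: 533 − 1(406.7) = 126.3
  O₂: 2977 − 4.5(406.7) = 1146
  N₂: 11200 (inert)
  CO₂: 0 + 3(406.7) = 1220
  H₂O: 0 + 3(406.7) = 1220
Total out = 126.3 + 1146 + 11200 + 1220 + 1220 = 14910 kmol/h.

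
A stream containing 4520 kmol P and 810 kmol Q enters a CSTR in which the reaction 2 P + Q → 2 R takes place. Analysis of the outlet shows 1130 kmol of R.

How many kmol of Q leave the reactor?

For R: n = n₀ + 2ξ → 1130 = 0 + 2ξ, giving ξ = 565 kmol.
Outlet amounts (n = n₀ + ν ξ):
  P: 4520 − 2(565) = 3390
  Q: 810 − 1(565) = 245
  R: 0 + 2(565) = 1130

245 kmol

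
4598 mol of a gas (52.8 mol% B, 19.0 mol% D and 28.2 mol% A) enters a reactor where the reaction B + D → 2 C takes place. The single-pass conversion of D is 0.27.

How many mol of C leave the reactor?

D reacted = 0.27 × 873.6 = 235.9 mol; ν_D = −1, so ξ = 235.9/1 = 235.9 mol.
Outlet amounts (n = n₀ + ν ξ):
  B: 2428 − 1(235.9) = 2192
  D: 873.6 − 1(235.9) = 637.7
  C: 0 + 2(235.9) = 471.8
  A: 1297 (inert)

472 mol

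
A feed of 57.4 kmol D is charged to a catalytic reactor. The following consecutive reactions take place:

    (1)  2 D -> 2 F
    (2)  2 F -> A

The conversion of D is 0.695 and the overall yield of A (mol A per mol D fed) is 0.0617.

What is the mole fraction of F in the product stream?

0.609

Conversion of D: D consumed = 2ξ₁ = 0.695 × 57.4 → ξ₁ = 19.95 kmol.
Yield of A: 1ξ₂ / 57.4 = 0.0617 → ξ₂ = 3.542 kmol.
Outlet amounts (n = n₀ + Σ ν·ξ):
  D: 57.4 − 2(19.95) = 17.51
  F: 0 + 2(19.95) − 2(3.542) = 32.81
  A: 0 + 1(3.542) = 3.542
Total out = 53.86 kmol; y_F = 32.81 / 53.86 = 0.6092.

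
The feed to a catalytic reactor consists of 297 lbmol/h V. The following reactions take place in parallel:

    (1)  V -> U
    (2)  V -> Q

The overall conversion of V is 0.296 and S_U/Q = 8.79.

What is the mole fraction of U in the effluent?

0.266

Conversion of V: V consumed = 0.296 × 297 = 87.91 lbmol/h = 1ξ₁ + 1ξ₂.
Selectivity: 1ξ₁ / (1ξ₂) = 8.79 → ξ₁ = 8.79 ξ₂.
Substitute: (1·8.79 + 1) ξ₂ = 87.91 → ξ₂ = 8.98 lbmol/h, ξ₁ = 78.93 lbmol/h.
Outlet amounts (n = n₀ + Σ ν·ξ):
  V: 297 − 1(78.93) − 1(8.98) = 209.1
  U: 0 + 1(78.93) = 78.93
  Q: 0 + 1(8.98) = 8.98
Total out = 297 lbmol/h; y_U = 78.93 / 297 = 0.2658.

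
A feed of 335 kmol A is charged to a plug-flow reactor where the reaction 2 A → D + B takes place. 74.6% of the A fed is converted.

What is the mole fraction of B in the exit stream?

0.373

A reacted = 0.746 × 335 = 249.9 kmol; ν_A = −2, so ξ = 249.9/2 = 125 kmol.
Outlet amounts (n = n₀ + ν ξ):
  A: 335 − 2(125) = 85.09
  D: 0 + 1(125) = 125
  B: 0 + 1(125) = 125
Total out = 335 kmol; y_B = 125 / 335 = 0.373.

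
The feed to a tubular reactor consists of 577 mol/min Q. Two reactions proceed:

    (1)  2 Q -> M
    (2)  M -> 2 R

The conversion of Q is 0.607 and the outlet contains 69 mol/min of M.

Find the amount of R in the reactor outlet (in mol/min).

212 mol/min

Conversion of Q: Q consumed = 2ξ₁ = 0.607 × 577 → ξ₁ = 175.1 mol/min.
M balance: n_M = 0 + 1ξ₁ − 1ξ₂ = 69 → ξ₂ = (1·175.1 − 69)/1 = 106.1 mol/min.
Outlet amounts (n = n₀ + Σ ν·ξ):
  Q: 577 − 2(175.1) = 226.8
  M: 0 + 1(175.1) − 1(106.1) = 69
  R: 0 + 2(106.1) = 212.2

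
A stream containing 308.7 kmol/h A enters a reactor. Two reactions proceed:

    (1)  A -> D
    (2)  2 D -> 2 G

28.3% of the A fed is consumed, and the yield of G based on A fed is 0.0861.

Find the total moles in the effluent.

Conversion of A: A consumed = 1ξ₁ = 0.283 × 308.7 → ξ₁ = 87.36 kmol/h.
Yield of G: 2ξ₂ / 308.7 = 0.0861 → ξ₂ = 13.29 kmol/h.
Outlet amounts (n = n₀ + Σ ν·ξ):
  A: 308.7 − 1(87.36) = 221.3
  D: 0 + 1(87.36) − 2(13.29) = 60.78
  G: 0 + 2(13.29) = 26.58
Total out = 221.3 + 60.78 + 26.58 = 308.7 kmol/h.

309 kmol/h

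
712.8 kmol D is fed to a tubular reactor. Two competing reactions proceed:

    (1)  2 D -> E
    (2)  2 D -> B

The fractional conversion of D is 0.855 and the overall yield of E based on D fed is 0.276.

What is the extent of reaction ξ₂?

ξ₂ = 108 kmol

Yield of E: 1ξ₁ / 712.8 = 0.276 → ξ₁ = 196.7 kmol.
Conversion of D: 2ξ₁ + 2ξ₂ = 0.855 × 712.8 = 609.4 → ξ₂ = 108 kmol.
Outlet amounts (n = n₀ + Σ ν·ξ):
  D: 712.8 − 2(196.7) − 2(108) = 103.4
  E: 0 + 1(196.7) = 196.7
  B: 0 + 1(108) = 108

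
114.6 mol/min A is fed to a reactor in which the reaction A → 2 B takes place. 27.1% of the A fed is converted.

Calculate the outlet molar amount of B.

62.1 mol/min

A reacted = 0.271 × 114.6 = 31.06 mol/min; ν_A = −1, so ξ = 31.06/1 = 31.06 mol/min.
Outlet amounts (n = n₀ + ν ξ):
  A: 114.6 − 1(31.06) = 83.54
  B: 0 + 2(31.06) = 62.11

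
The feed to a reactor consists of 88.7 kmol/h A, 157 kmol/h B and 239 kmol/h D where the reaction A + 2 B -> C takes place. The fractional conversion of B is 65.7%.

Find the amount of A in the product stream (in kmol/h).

37.1 kmol/h

B reacted = 0.657 × 157 = 103.1 kmol/h; ν_B = −2, so ξ = 103.1/2 = 51.57 kmol/h.
Outlet amounts (n = n₀ + ν ξ):
  A: 88.7 − 1(51.57) = 37.13
  B: 157 − 2(51.57) = 53.85
  C: 0 + 1(51.57) = 51.57
  D: 239 (inert)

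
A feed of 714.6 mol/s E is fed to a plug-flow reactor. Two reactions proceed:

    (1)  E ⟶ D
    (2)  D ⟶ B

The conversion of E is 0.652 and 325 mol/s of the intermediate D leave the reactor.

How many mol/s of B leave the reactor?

Conversion of E: E consumed = 1ξ₁ = 0.652 × 714.6 → ξ₁ = 465.9 mol/s.
D balance: n_D = 0 + 1ξ₁ − 1ξ₂ = 325 → ξ₂ = (1·465.9 − 325)/1 = 140.9 mol/s.
Outlet amounts (n = n₀ + Σ ν·ξ):
  E: 714.6 − 1(465.9) = 248.7
  D: 0 + 1(465.9) − 1(140.9) = 325
  B: 0 + 1(140.9) = 140.9

141 mol/s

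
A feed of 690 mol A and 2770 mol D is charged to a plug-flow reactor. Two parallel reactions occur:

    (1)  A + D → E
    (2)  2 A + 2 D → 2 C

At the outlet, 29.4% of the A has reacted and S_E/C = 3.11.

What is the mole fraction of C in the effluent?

0.0152

Conversion of A: A consumed = 0.294 × 690 = 202.9 mol = 1ξ₁ + 2ξ₂.
Selectivity: 1ξ₁ / (2ξ₂) = 3.11 → ξ₁ = 6.22 ξ₂.
Substitute: (1·6.22 + 2) ξ₂ = 202.9 → ξ₂ = 24.68 mol, ξ₁ = 153.5 mol.
Outlet amounts (n = n₀ + Σ ν·ξ):
  A: 690 − 1(153.5) − 2(24.68) = 487.1
  D: 2770 − 1(153.5) − 2(24.68) = 2567
  E: 0 + 1(153.5) = 153.5
  C: 0 + 2(24.68) = 49.36
Total out = 3257 mol; y_C = 49.36 / 3257 = 0.01515.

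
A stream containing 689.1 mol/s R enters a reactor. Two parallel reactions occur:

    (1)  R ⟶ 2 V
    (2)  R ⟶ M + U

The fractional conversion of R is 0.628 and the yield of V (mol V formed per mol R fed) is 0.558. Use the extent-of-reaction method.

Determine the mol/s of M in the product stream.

240 mol/s

Yield of V: 2ξ₁ / 689.1 = 0.558 → ξ₁ = 192.3 mol/s.
Conversion of R: 1ξ₁ + 1ξ₂ = 0.628 × 689.1 = 432.8 → ξ₂ = 240.5 mol/s.
Outlet amounts (n = n₀ + Σ ν·ξ):
  R: 689.1 − 1(192.3) − 1(240.5) = 256.3
  V: 0 + 2(192.3) = 384.5
  M: 0 + 1(240.5) = 240.5
  U: 0 + 1(240.5) = 240.5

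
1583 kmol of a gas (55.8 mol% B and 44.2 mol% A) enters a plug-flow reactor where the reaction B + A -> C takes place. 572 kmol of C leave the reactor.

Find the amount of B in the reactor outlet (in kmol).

For C: n = n₀ + 1ξ → 572 = 0 + 1ξ, giving ξ = 572 kmol.
Outlet amounts (n = n₀ + ν ξ):
  B: 883.3 − 1(572) = 311.3
  A: 699.7 − 1(572) = 127.7
  C: 0 + 1(572) = 572

311 kmol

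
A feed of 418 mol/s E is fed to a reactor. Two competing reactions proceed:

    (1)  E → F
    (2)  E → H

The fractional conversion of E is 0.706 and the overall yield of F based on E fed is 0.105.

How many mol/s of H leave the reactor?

251 mol/s

Yield of F: 1ξ₁ / 418 = 0.105 → ξ₁ = 43.89 mol/s.
Conversion of E: 1ξ₁ + 1ξ₂ = 0.706 × 418 = 295.1 → ξ₂ = 251.2 mol/s.
Outlet amounts (n = n₀ + Σ ν·ξ):
  E: 418 − 1(43.89) − 1(251.2) = 122.9
  F: 0 + 1(43.89) = 43.89
  H: 0 + 1(251.2) = 251.2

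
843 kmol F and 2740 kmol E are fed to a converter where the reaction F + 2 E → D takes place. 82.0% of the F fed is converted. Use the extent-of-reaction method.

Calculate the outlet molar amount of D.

F reacted = 0.82 × 843 = 691.3 kmol; ν_F = −1, so ξ = 691.3/1 = 691.3 kmol.
Outlet amounts (n = n₀ + ν ξ):
  F: 843 − 1(691.3) = 151.7
  E: 2740 − 2(691.3) = 1357
  D: 0 + 1(691.3) = 691.3

691 kmol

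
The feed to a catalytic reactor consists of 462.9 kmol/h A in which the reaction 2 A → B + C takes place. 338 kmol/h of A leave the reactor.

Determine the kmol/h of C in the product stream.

For A: n = n₀ − 2ξ → 338 = 462.9 − 2ξ, giving ξ = 62.45 kmol/h.
Outlet amounts (n = n₀ + ν ξ):
  A: 462.9 − 2(62.45) = 338
  B: 0 + 1(62.45) = 62.45
  C: 0 + 1(62.45) = 62.45

62.4 kmol/h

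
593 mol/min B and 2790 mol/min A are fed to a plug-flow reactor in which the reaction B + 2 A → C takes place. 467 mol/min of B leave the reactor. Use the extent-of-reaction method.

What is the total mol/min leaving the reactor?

For B: n = n₀ − 1ξ → 467 = 593 − 1ξ, giving ξ = 126 mol/min.
Outlet amounts (n = n₀ + ν ξ):
  B: 593 − 1(126) = 467
  A: 2790 − 2(126) = 2538
  C: 0 + 1(126) = 126
Total out = 467 + 2538 + 126 = 3131 mol/min.

3130 mol/min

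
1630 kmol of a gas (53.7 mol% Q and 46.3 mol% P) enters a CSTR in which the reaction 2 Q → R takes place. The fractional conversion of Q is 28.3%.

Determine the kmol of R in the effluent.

124 kmol

Q reacted = 0.283 × 875.3 = 247.7 kmol; ν_Q = −2, so ξ = 247.7/2 = 123.9 kmol.
Outlet amounts (n = n₀ + ν ξ):
  Q: 875.3 − 2(123.9) = 627.6
  R: 0 + 1(123.9) = 123.9
  P: 754.7 (inert)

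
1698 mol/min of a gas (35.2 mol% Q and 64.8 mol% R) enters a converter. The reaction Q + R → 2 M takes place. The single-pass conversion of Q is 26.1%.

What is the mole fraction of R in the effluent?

0.556

Q reacted = 0.261 × 597.7 = 156 mol/min; ν_Q = −1, so ξ = 156/1 = 156 mol/min.
Outlet amounts (n = n₀ + ν ξ):
  Q: 597.7 − 1(156) = 441.7
  R: 1100 − 1(156) = 944.3
  M: 0 + 2(156) = 312
Total out = 1698 mol/min; y_R = 944.3 / 1698 = 0.5561.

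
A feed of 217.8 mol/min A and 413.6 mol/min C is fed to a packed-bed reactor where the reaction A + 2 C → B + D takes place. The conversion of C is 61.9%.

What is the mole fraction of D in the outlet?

0.254

C reacted = 0.619 × 413.6 = 256 mol/min; ν_C = −2, so ξ = 256/2 = 128 mol/min.
Outlet amounts (n = n₀ + ν ξ):
  A: 217.8 − 1(128) = 89.79
  C: 413.6 − 2(128) = 157.6
  B: 0 + 1(128) = 128
  D: 0 + 1(128) = 128
Total out = 503.4 mol/min; y_D = 128 / 503.4 = 0.2543.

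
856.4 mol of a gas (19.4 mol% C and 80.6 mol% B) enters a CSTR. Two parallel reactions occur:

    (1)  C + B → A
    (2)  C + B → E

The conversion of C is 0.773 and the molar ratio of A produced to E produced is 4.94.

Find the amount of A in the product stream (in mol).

Conversion of C: C consumed = 0.773 × 166.1 = 128.4 mol = 1ξ₁ + 1ξ₂.
Selectivity: 1ξ₁ / (1ξ₂) = 4.94 → ξ₁ = 4.94 ξ₂.
Substitute: (1·4.94 + 1) ξ₂ = 128.4 → ξ₂ = 21.62 mol, ξ₁ = 106.8 mol.
Outlet amounts (n = n₀ + Σ ν·ξ):
  C: 166.1 − 1(106.8) − 1(21.62) = 37.71
  B: 690.3 − 1(106.8) − 1(21.62) = 561.8
  A: 0 + 1(106.8) = 106.8
  E: 0 + 1(21.62) = 21.62

107 mol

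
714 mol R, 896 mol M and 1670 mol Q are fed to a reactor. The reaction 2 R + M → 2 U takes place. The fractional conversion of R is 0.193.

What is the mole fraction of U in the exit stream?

R reacted = 0.193 × 714 = 137.8 mol; ν_R = −2, so ξ = 137.8/2 = 68.9 mol.
Outlet amounts (n = n₀ + ν ξ):
  R: 714 − 2(68.9) = 576.2
  M: 896 − 1(68.9) = 827.1
  U: 0 + 2(68.9) = 137.8
  Q: 1670 (inert)
Total out = 3211 mol; y_U = 137.8 / 3211 = 0.04291.

0.0429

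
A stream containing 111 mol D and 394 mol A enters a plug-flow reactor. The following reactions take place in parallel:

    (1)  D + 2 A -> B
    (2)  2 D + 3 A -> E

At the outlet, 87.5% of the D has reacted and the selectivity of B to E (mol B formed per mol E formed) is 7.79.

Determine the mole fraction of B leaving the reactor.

Conversion of D: D consumed = 0.875 × 111 = 97.12 mol = 1ξ₁ + 2ξ₂.
Selectivity: 1ξ₁ / (1ξ₂) = 7.79 → ξ₁ = 7.79 ξ₂.
Substitute: (1·7.79 + 2) ξ₂ = 97.12 → ξ₂ = 9.921 mol, ξ₁ = 77.28 mol.
Outlet amounts (n = n₀ + Σ ν·ξ):
  D: 111 − 1(77.28) − 2(9.921) = 13.88
  A: 394 − 2(77.28) − 3(9.921) = 209.7
  B: 0 + 1(77.28) = 77.28
  E: 0 + 1(9.921) = 9.921
Total out = 310.8 mol; y_B = 77.28 / 310.8 = 0.2487.

0.249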